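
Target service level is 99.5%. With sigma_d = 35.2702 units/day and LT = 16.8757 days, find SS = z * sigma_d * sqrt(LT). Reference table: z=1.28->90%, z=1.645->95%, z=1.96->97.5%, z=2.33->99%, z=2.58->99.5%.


From the table, SL = 99.5% corresponds to z = 2.58
sqrt(LT) = sqrt(16.8757) = 4.1080
SS = 2.58 * 35.2702 * 4.1080 = 373.8166

373.8166 units


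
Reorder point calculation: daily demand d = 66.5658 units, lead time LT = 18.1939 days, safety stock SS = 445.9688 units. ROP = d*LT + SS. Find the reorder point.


d*LT = 66.5658 * 18.1939 = 1211.0915
ROP = 1211.0915 + 445.9688 = 1657.0603

1657.0603 units


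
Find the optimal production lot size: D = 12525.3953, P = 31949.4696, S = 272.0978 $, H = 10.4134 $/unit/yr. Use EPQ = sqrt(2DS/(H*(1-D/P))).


1 - D/P = 1 - 0.3920 = 0.6080
H*(1-D/P) = 6.3310
2DS = 6816265.0105
EPQ = sqrt(1076656.6777) = 1037.6207

1037.6207 units


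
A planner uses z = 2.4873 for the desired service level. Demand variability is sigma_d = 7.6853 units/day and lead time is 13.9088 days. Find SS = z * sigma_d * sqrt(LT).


sqrt(LT) = sqrt(13.9088) = 3.7295
SS = 2.4873 * 7.6853 * 3.7295 = 71.2909

71.2909 units


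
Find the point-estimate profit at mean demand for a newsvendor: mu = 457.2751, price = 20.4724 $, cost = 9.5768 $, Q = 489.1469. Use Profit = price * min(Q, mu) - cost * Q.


Sales at mu = min(489.1469, 457.2751) = 457.2751
Revenue = 20.4724 * 457.2751 = 9361.5188
Total cost = 9.5768 * 489.1469 = 4684.4620
Profit = 9361.5188 - 4684.4620 = 4677.0567

4677.0567 $


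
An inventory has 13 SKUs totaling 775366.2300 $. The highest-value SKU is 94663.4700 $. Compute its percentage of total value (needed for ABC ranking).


Top item = 94663.4700
Total = 775366.2300
Percentage = 94663.4700 / 775366.2300 * 100 = 12.2089

12.2089%


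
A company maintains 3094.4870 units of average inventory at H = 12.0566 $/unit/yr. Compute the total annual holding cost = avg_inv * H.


Cost = 3094.4870 * 12.0566 = 37308.9920

37308.9920 $/yr


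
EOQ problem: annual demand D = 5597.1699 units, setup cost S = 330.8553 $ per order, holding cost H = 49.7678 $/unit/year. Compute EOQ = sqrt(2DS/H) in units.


2*D*S = 2 * 5597.1699 * 330.8553 = 3703706.6528
2*D*S/H = 74419.7383
EOQ = sqrt(74419.7383) = 272.7998

272.7998 units


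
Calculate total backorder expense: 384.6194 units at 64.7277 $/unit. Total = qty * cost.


Total = 384.6194 * 64.7277 = 24895.5291

24895.5291 $


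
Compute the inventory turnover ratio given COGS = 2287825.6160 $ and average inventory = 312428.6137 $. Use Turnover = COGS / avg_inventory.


Turnover = 2287825.6160 / 312428.6137 = 7.3227

7.3227


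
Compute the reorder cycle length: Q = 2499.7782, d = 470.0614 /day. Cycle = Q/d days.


Cycle = 2499.7782 / 470.0614 = 5.3180

5.3180 days


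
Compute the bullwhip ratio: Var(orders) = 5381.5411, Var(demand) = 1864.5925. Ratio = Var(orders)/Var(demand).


BW = 5381.5411 / 1864.5925 = 2.8862

2.8862


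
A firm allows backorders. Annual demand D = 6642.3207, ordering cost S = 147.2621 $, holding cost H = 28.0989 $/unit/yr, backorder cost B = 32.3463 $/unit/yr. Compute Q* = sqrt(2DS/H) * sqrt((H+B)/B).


sqrt(2DS/H) = 263.8613
sqrt((H+B)/B) = 1.3670
Q* = 263.8613 * 1.3670 = 360.6985

360.6985 units


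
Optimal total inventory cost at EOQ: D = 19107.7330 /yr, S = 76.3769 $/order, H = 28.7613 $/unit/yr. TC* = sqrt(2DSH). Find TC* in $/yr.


2*D*S*H = 83947873.4234
TC* = sqrt(83947873.4234) = 9162.3072

9162.3072 $/yr


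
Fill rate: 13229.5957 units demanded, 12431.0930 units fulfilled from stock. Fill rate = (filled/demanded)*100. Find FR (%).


FR = 12431.0930 / 13229.5957 * 100 = 93.9643

93.9643%


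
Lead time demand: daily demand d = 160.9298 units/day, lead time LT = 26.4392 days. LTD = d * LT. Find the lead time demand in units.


LTD = 160.9298 * 26.4392 = 4254.8552

4254.8552 units


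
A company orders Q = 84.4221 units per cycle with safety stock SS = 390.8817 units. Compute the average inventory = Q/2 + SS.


Q/2 = 42.2111
Avg = 42.2111 + 390.8817 = 433.0928

433.0928 units


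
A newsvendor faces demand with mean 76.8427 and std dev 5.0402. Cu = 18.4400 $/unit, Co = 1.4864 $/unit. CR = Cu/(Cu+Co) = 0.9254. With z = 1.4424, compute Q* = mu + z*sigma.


CR = Cu/(Cu+Co) = 18.4400/(18.4400+1.4864) = 0.9254
z = 1.4424
Q* = 76.8427 + 1.4424 * 5.0402 = 84.1127

84.1127 units


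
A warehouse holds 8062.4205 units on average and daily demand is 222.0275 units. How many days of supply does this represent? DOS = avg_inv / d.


DOS = 8062.4205 / 222.0275 = 36.3127

36.3127 days


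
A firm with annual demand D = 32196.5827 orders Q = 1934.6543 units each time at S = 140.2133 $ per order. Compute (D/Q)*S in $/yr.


Number of orders = D/Q = 16.6420
Cost = 16.6420 * 140.2133 = 2333.4345

2333.4345 $/yr


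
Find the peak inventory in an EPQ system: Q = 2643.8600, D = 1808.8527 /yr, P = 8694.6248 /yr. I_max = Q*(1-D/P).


D/P = 0.2080
1 - D/P = 0.7920
I_max = 2643.8600 * 0.7920 = 2093.8244

2093.8244 units


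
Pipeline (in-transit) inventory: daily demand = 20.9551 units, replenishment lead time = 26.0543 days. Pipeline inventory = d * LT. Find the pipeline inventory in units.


Pipeline = 20.9551 * 26.0543 = 545.9705

545.9705 units


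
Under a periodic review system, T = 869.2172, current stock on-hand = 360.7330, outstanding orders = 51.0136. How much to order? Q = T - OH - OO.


Inventory position = OH + OO = 360.7330 + 51.0136 = 411.7466
Q = 869.2172 - 411.7466 = 457.4706

457.4706 units


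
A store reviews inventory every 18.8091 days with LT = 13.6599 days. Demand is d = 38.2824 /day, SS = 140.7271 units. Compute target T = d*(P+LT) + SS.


P + LT = 32.4690
d*(P+LT) = 38.2824 * 32.4690 = 1242.9912
T = 1242.9912 + 140.7271 = 1383.7183

1383.7183 units


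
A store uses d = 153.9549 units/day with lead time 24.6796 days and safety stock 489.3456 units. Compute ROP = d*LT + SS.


d*LT = 153.9549 * 24.6796 = 3799.5454
ROP = 3799.5454 + 489.3456 = 4288.8910

4288.8910 units


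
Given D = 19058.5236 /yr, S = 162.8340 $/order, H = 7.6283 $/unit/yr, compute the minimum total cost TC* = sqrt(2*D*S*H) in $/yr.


2*D*S*H = 47346960.6654
TC* = sqrt(47346960.6654) = 6880.9128

6880.9128 $/yr


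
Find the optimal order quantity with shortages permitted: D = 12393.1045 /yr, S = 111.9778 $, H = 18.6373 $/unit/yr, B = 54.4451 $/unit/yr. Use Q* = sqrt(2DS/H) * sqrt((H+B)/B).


sqrt(2DS/H) = 385.9042
sqrt((H+B)/B) = 1.1586
Q* = 385.9042 * 1.1586 = 447.1019

447.1019 units


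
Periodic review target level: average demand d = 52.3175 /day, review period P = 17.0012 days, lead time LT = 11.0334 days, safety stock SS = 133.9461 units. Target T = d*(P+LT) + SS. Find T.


P + LT = 28.0346
d*(P+LT) = 52.3175 * 28.0346 = 1466.7002
T = 1466.7002 + 133.9461 = 1600.6463

1600.6463 units


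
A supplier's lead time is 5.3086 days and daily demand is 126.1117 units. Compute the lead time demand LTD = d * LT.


LTD = 126.1117 * 5.3086 = 669.4766

669.4766 units


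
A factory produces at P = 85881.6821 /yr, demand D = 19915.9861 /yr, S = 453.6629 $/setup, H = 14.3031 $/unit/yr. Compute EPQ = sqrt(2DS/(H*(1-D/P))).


1 - D/P = 1 - 0.2319 = 0.7681
H*(1-D/P) = 10.9862
2DS = 18070288.0210
EPQ = sqrt(1644815.8897) = 1282.5038

1282.5038 units


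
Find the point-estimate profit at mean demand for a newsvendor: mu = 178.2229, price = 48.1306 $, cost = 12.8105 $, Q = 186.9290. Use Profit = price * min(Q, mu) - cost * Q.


Sales at mu = min(186.9290, 178.2229) = 178.2229
Revenue = 48.1306 * 178.2229 = 8577.9751
Total cost = 12.8105 * 186.9290 = 2394.6540
Profit = 8577.9751 - 2394.6540 = 6183.3212

6183.3212 $


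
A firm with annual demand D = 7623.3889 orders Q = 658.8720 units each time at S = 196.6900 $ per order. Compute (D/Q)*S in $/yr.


Number of orders = D/Q = 11.5704
Cost = 11.5704 * 196.6900 = 2275.7749

2275.7749 $/yr


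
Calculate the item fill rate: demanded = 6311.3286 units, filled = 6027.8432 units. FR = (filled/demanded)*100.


FR = 6027.8432 / 6311.3286 * 100 = 95.5083

95.5083%


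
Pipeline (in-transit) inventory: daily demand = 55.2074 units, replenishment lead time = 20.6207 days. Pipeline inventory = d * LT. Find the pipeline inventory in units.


Pipeline = 55.2074 * 20.6207 = 1138.4152

1138.4152 units


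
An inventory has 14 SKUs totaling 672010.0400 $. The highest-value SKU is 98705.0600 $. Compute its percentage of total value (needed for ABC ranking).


Top item = 98705.0600
Total = 672010.0400
Percentage = 98705.0600 / 672010.0400 * 100 = 14.6880

14.6880%


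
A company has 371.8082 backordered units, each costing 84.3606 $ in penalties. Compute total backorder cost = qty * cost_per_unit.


Total = 371.8082 * 84.3606 = 31365.9628

31365.9628 $


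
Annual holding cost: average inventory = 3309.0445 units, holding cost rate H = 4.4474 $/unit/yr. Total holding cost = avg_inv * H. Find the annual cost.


Cost = 3309.0445 * 4.4474 = 14716.6445

14716.6445 $/yr


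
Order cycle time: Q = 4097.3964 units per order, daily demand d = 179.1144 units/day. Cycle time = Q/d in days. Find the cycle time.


Cycle = 4097.3964 / 179.1144 = 22.8759

22.8759 days


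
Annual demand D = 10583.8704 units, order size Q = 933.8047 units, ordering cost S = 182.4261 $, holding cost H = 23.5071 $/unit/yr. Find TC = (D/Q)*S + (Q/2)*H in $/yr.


Ordering cost = D*S/Q = 2067.6424
Holding cost = Q*H/2 = 10975.5202
TC = 2067.6424 + 10975.5202 = 13043.1626

13043.1626 $/yr


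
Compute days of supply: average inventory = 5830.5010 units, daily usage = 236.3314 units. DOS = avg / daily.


DOS = 5830.5010 / 236.3314 = 24.6709

24.6709 days


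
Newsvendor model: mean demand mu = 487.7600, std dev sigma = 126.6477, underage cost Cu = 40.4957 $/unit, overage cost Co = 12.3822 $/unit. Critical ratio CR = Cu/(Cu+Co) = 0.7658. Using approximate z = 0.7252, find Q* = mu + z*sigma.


CR = Cu/(Cu+Co) = 40.4957/(40.4957+12.3822) = 0.7658
z = 0.7252
Q* = 487.7600 + 0.7252 * 126.6477 = 579.6049

579.6049 units


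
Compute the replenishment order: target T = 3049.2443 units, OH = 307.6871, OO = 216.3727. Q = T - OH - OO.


Inventory position = OH + OO = 307.6871 + 216.3727 = 524.0598
Q = 3049.2443 - 524.0598 = 2525.1845

2525.1845 units


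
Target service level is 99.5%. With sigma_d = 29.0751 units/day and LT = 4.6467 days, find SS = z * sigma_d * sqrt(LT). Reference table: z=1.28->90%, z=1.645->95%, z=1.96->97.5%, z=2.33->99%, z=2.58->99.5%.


From the table, SL = 99.5% corresponds to z = 2.58
sqrt(LT) = sqrt(4.6467) = 2.1556
SS = 2.58 * 29.0751 * 2.1556 = 161.7012

161.7012 units


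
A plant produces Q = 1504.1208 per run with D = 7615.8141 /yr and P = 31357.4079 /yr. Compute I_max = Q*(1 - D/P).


D/P = 0.2429
1 - D/P = 0.7571
I_max = 1504.1208 * 0.7571 = 1138.8130

1138.8130 units


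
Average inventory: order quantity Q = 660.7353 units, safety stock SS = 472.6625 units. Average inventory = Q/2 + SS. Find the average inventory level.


Q/2 = 330.3677
Avg = 330.3677 + 472.6625 = 803.0302

803.0302 units


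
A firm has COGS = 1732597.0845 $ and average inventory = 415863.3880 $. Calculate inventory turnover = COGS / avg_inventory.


Turnover = 1732597.0845 / 415863.3880 = 4.1663

4.1663


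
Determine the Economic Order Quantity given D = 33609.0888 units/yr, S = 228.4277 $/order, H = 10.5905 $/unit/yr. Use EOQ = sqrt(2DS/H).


2*D*S = 2 * 33609.0888 * 228.4277 = 15354493.7074
2*D*S/H = 1449836.5240
EOQ = sqrt(1449836.5240) = 1204.0916

1204.0916 units


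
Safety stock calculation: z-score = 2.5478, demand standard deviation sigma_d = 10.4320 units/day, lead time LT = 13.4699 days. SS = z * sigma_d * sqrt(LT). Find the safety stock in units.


sqrt(LT) = sqrt(13.4699) = 3.6701
SS = 2.5478 * 10.4320 * 3.6701 = 97.5473

97.5473 units


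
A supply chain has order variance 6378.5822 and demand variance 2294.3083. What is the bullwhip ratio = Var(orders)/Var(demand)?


BW = 6378.5822 / 2294.3083 = 2.7802

2.7802


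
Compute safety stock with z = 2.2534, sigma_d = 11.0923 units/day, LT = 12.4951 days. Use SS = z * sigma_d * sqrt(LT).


sqrt(LT) = sqrt(12.4951) = 3.5348
SS = 2.2534 * 11.0923 * 3.5348 = 88.3547

88.3547 units


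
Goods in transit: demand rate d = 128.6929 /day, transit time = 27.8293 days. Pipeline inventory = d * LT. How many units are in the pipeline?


Pipeline = 128.6929 * 27.8293 = 3581.4333

3581.4333 units


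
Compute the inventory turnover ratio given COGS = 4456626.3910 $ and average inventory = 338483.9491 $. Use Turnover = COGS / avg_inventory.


Turnover = 4456626.3910 / 338483.9491 = 13.1664

13.1664


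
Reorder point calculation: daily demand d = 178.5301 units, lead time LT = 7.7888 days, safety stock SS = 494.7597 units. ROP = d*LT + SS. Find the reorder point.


d*LT = 178.5301 * 7.7888 = 1390.5352
ROP = 1390.5352 + 494.7597 = 1885.2949

1885.2949 units


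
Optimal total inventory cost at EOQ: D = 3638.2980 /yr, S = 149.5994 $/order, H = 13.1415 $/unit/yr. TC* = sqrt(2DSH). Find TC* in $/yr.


2*D*S*H = 14305500.4203
TC* = sqrt(14305500.4203) = 3782.2613

3782.2613 $/yr


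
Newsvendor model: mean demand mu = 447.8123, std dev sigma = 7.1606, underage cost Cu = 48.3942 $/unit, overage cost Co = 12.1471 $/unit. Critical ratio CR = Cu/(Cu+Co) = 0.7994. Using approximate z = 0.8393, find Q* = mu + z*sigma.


CR = Cu/(Cu+Co) = 48.3942/(48.3942+12.1471) = 0.7994
z = 0.8393
Q* = 447.8123 + 0.8393 * 7.1606 = 453.8222

453.8222 units


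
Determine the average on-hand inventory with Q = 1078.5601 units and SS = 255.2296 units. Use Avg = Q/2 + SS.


Q/2 = 539.2800
Avg = 539.2800 + 255.2296 = 794.5096

794.5096 units


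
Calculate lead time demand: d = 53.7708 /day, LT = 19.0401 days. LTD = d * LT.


LTD = 53.7708 * 19.0401 = 1023.8014

1023.8014 units


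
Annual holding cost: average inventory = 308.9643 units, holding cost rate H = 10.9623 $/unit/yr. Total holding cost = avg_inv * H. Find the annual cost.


Cost = 308.9643 * 10.9623 = 3386.9593

3386.9593 $/yr


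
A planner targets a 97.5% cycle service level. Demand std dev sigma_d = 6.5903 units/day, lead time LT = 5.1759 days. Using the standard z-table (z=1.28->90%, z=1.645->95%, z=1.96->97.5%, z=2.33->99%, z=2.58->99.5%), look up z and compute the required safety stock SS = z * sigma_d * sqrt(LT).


From the table, SL = 97.5% corresponds to z = 1.96
sqrt(LT) = sqrt(5.1759) = 2.2751
SS = 1.96 * 6.5903 * 2.2751 = 29.3869

29.3869 units


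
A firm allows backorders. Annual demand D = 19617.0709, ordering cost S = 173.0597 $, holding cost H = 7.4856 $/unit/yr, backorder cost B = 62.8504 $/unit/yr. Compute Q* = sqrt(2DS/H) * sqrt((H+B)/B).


sqrt(2DS/H) = 952.3942
sqrt((H+B)/B) = 1.0579
Q* = 952.3942 * 1.0579 = 1007.5151

1007.5151 units


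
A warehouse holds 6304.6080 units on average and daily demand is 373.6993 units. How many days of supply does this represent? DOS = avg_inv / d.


DOS = 6304.6080 / 373.6993 = 16.8708

16.8708 days


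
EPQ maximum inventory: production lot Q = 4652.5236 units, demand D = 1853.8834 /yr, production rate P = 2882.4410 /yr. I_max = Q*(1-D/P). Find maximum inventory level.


D/P = 0.6432
1 - D/P = 0.3568
I_max = 4652.5236 * 0.3568 = 1660.1861

1660.1861 units


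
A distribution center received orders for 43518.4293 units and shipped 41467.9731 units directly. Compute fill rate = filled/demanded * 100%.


FR = 41467.9731 / 43518.4293 * 100 = 95.2883

95.2883%


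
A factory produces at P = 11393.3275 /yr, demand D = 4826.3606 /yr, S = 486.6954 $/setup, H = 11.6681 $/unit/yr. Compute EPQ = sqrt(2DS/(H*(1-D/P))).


1 - D/P = 1 - 0.4236 = 0.5764
H*(1-D/P) = 6.7253
2DS = 4697935.0055
EPQ = sqrt(698542.1485) = 835.7883

835.7883 units


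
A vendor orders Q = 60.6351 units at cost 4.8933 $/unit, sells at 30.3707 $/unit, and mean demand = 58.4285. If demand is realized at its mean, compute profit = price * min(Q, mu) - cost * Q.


Sales at mu = min(60.6351, 58.4285) = 58.4285
Revenue = 30.3707 * 58.4285 = 1774.5144
Total cost = 4.8933 * 60.6351 = 296.7057
Profit = 1774.5144 - 296.7057 = 1477.8087

1477.8087 $


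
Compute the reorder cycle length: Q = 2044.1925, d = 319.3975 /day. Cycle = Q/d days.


Cycle = 2044.1925 / 319.3975 = 6.4002

6.4002 days


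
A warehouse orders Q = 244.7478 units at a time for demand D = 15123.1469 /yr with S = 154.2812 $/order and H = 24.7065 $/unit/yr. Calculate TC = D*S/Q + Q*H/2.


Ordering cost = D*S/Q = 9533.1490
Holding cost = Q*H/2 = 3023.4308
TC = 9533.1490 + 3023.4308 = 12556.5798

12556.5798 $/yr


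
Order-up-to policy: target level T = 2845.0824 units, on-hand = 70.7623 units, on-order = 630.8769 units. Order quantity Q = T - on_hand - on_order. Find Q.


Inventory position = OH + OO = 70.7623 + 630.8769 = 701.6392
Q = 2845.0824 - 701.6392 = 2143.4432

2143.4432 units


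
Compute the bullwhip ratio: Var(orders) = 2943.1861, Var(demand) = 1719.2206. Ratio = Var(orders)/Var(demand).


BW = 2943.1861 / 1719.2206 = 1.7119

1.7119


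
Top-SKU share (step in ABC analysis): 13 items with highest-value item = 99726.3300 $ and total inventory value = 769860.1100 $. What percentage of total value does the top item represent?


Top item = 99726.3300
Total = 769860.1100
Percentage = 99726.3300 / 769860.1100 * 100 = 12.9538

12.9538%


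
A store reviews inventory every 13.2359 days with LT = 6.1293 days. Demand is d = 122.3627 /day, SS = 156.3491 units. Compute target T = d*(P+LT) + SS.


P + LT = 19.3652
d*(P+LT) = 122.3627 * 19.3652 = 2369.5782
T = 2369.5782 + 156.3491 = 2525.9273

2525.9273 units


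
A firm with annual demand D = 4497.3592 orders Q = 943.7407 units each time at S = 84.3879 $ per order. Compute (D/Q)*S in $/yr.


Number of orders = D/Q = 4.7655
Cost = 4.7655 * 84.3879 = 402.1472

402.1472 $/yr


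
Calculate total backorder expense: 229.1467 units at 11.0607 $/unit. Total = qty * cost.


Total = 229.1467 * 11.0607 = 2534.5229

2534.5229 $


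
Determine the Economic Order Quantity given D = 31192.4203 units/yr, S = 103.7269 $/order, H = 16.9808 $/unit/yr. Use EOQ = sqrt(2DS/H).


2*D*S = 2 * 31192.4203 * 103.7269 = 6470986.1224
2*D*S/H = 381076.6349
EOQ = sqrt(381076.6349) = 617.3140

617.3140 units


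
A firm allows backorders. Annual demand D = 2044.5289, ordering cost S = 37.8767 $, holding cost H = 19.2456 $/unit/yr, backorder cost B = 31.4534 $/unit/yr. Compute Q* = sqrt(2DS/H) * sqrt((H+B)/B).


sqrt(2DS/H) = 89.7082
sqrt((H+B)/B) = 1.2696
Q* = 89.7082 * 1.2696 = 113.8932

113.8932 units


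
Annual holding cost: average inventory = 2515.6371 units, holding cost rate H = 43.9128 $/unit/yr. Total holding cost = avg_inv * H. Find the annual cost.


Cost = 2515.6371 * 43.9128 = 110468.6688

110468.6688 $/yr


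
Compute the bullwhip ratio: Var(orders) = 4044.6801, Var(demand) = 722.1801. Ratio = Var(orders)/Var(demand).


BW = 4044.6801 / 722.1801 = 5.6007

5.6007


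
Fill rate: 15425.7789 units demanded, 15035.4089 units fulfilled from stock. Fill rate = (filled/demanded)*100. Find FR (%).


FR = 15035.4089 / 15425.7789 * 100 = 97.4694

97.4694%


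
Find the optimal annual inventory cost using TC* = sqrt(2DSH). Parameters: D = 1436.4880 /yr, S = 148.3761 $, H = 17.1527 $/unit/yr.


2*D*S*H = 7311869.6674
TC* = sqrt(7311869.6674) = 2704.0469

2704.0469 $/yr


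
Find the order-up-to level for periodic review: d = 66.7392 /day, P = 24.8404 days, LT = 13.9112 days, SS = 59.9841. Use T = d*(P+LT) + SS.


P + LT = 38.7516
d*(P+LT) = 66.7392 * 38.7516 = 2586.2508
T = 2586.2508 + 59.9841 = 2646.2349

2646.2349 units


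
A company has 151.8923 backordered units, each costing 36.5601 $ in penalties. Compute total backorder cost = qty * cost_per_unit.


Total = 151.8923 * 36.5601 = 5553.1977

5553.1977 $


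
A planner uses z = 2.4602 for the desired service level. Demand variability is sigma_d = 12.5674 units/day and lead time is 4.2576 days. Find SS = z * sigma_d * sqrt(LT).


sqrt(LT) = sqrt(4.2576) = 2.0634
SS = 2.4602 * 12.5674 * 2.0634 = 63.7967

63.7967 units


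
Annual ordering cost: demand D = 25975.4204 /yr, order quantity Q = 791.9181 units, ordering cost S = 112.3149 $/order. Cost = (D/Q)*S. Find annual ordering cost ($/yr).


Number of orders = D/Q = 32.8006
Cost = 32.8006 * 112.3149 = 3684.0006

3684.0006 $/yr


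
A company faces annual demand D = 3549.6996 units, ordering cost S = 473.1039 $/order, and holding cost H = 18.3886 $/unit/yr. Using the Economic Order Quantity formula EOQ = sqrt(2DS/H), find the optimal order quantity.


2*D*S = 2 * 3549.6996 * 473.1039 = 3358753.4492
2*D*S/H = 182654.1145
EOQ = sqrt(182654.1145) = 427.3805

427.3805 units


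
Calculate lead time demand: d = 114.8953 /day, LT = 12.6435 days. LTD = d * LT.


LTD = 114.8953 * 12.6435 = 1452.6787

1452.6787 units


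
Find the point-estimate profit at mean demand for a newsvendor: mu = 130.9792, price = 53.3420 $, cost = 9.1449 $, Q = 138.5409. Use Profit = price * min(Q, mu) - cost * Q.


Sales at mu = min(138.5409, 130.9792) = 130.9792
Revenue = 53.3420 * 130.9792 = 6986.6925
Total cost = 9.1449 * 138.5409 = 1266.9427
Profit = 6986.6925 - 1266.9427 = 5719.7498

5719.7498 $


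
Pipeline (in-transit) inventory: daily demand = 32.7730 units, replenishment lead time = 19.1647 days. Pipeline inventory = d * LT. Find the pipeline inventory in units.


Pipeline = 32.7730 * 19.1647 = 628.0847

628.0847 units


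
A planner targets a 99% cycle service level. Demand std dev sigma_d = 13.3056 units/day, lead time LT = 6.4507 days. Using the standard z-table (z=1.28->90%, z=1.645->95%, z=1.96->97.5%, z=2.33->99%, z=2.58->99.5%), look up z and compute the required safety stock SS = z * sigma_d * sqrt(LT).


From the table, SL = 99% corresponds to z = 2.33
sqrt(LT) = sqrt(6.4507) = 2.5398
SS = 2.33 * 13.3056 * 2.5398 = 78.7397

78.7397 units


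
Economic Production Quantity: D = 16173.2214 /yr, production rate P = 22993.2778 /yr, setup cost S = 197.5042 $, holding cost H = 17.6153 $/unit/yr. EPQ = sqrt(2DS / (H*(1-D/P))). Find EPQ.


1 - D/P = 1 - 0.7034 = 0.2966
H*(1-D/P) = 5.2249
2DS = 6388558.3081
EPQ = sqrt(1222716.4055) = 1105.7651

1105.7651 units


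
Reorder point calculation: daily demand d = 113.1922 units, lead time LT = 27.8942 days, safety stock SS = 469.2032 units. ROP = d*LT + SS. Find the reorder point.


d*LT = 113.1922 * 27.8942 = 3157.4059
ROP = 3157.4059 + 469.2032 = 3626.6091

3626.6091 units


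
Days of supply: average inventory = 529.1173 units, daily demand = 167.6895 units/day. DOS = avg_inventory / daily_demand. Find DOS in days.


DOS = 529.1173 / 167.6895 = 3.1553

3.1553 days


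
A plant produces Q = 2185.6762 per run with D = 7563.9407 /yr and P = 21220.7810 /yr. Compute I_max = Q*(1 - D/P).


D/P = 0.3564
1 - D/P = 0.6436
I_max = 2185.6762 * 0.6436 = 1406.6132

1406.6132 units


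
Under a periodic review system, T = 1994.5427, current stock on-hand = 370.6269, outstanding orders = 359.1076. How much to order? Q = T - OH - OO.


Inventory position = OH + OO = 370.6269 + 359.1076 = 729.7345
Q = 1994.5427 - 729.7345 = 1264.8082

1264.8082 units


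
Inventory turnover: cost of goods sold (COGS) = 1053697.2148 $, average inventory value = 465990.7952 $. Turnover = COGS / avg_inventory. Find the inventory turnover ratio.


Turnover = 1053697.2148 / 465990.7952 = 2.2612

2.2612


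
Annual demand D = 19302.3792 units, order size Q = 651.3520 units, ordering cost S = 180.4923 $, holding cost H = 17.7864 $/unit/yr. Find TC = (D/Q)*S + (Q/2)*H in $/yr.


Ordering cost = D*S/Q = 5348.7681
Holding cost = Q*H/2 = 5792.6036
TC = 5348.7681 + 5792.6036 = 11141.3717

11141.3717 $/yr


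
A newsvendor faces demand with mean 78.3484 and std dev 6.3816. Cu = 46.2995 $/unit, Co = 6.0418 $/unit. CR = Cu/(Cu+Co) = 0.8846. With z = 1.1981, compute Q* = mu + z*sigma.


CR = Cu/(Cu+Co) = 46.2995/(46.2995+6.0418) = 0.8846
z = 1.1981
Q* = 78.3484 + 1.1981 * 6.3816 = 85.9942

85.9942 units


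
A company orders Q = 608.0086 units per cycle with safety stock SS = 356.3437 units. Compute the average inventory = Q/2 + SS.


Q/2 = 304.0043
Avg = 304.0043 + 356.3437 = 660.3480

660.3480 units


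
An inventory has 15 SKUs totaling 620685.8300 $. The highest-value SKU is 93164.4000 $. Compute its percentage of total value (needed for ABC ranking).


Top item = 93164.4000
Total = 620685.8300
Percentage = 93164.4000 / 620685.8300 * 100 = 15.0099

15.0099%


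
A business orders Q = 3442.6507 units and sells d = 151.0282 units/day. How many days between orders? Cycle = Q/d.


Cycle = 3442.6507 / 151.0282 = 22.7948

22.7948 days


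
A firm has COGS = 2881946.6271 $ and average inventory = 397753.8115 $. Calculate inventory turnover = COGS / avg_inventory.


Turnover = 2881946.6271 / 397753.8115 = 7.2456

7.2456


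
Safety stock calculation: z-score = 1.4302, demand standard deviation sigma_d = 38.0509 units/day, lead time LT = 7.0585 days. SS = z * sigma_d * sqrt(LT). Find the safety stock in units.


sqrt(LT) = sqrt(7.0585) = 2.6568
SS = 1.4302 * 38.0509 * 2.6568 = 144.5832

144.5832 units


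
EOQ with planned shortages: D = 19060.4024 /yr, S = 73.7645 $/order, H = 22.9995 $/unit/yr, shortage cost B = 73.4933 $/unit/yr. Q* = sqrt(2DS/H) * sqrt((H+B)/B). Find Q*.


sqrt(2DS/H) = 349.6597
sqrt((H+B)/B) = 1.1458
Q* = 349.6597 * 1.1458 = 400.6537

400.6537 units


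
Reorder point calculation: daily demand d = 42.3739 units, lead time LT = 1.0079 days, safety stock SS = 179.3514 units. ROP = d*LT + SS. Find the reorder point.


d*LT = 42.3739 * 1.0079 = 42.7087
ROP = 42.7087 + 179.3514 = 222.0601

222.0601 units


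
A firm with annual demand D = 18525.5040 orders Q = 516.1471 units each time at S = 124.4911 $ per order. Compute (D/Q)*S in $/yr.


Number of orders = D/Q = 35.8919
Cost = 35.8919 * 124.4911 = 4468.2231

4468.2231 $/yr


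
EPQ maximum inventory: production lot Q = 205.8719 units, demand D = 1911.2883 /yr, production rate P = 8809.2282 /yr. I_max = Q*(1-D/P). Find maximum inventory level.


D/P = 0.2170
1 - D/P = 0.7830
I_max = 205.8719 * 0.7830 = 161.2050

161.2050 units


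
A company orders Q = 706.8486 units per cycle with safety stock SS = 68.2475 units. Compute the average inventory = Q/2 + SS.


Q/2 = 353.4243
Avg = 353.4243 + 68.2475 = 421.6718

421.6718 units


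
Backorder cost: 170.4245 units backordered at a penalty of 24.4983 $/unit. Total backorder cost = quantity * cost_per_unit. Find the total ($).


Total = 170.4245 * 24.4983 = 4175.1105

4175.1105 $


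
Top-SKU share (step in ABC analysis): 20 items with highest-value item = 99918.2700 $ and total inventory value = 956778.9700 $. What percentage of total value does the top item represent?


Top item = 99918.2700
Total = 956778.9700
Percentage = 99918.2700 / 956778.9700 * 100 = 10.4432

10.4432%


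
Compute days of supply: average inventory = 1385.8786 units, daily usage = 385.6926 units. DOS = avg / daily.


DOS = 1385.8786 / 385.6926 = 3.5932

3.5932 days


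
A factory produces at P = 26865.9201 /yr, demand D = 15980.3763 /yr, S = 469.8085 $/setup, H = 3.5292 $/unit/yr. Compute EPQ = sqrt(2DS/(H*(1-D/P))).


1 - D/P = 1 - 0.5948 = 0.4052
H*(1-D/P) = 1.4300
2DS = 15015433.2379
EPQ = sqrt(10500577.5335) = 3240.4595

3240.4595 units


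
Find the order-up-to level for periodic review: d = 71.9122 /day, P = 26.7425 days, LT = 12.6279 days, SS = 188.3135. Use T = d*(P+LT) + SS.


P + LT = 39.3704
d*(P+LT) = 71.9122 * 39.3704 = 2831.2121
T = 2831.2121 + 188.3135 = 3019.5256

3019.5256 units


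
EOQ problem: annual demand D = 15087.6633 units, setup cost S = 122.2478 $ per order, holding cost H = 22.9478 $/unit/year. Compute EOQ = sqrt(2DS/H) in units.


2*D*S = 2 * 15087.6633 * 122.2478 = 3688867.2911
2*D*S/H = 160750.3678
EOQ = sqrt(160750.3678) = 400.9369

400.9369 units


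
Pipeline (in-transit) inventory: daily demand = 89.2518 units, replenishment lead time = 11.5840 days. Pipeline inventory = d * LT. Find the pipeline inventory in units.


Pipeline = 89.2518 * 11.5840 = 1033.8929

1033.8929 units


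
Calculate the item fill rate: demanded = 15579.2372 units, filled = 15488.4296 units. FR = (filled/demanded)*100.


FR = 15488.4296 / 15579.2372 * 100 = 99.4171

99.4171%


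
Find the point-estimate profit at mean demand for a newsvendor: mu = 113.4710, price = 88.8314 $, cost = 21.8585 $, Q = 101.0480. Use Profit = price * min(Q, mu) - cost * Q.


Sales at mu = min(101.0480, 113.4710) = 101.0480
Revenue = 88.8314 * 101.0480 = 8976.2353
Total cost = 21.8585 * 101.0480 = 2208.7577
Profit = 8976.2353 - 2208.7577 = 6767.4776

6767.4776 $


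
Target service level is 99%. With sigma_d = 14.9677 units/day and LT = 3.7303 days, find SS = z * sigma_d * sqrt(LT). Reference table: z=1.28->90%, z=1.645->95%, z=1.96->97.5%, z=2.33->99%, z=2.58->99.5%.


From the table, SL = 99% corresponds to z = 2.33
sqrt(LT) = sqrt(3.7303) = 1.9314
SS = 2.33 * 14.9677 * 1.9314 = 67.3570

67.3570 units


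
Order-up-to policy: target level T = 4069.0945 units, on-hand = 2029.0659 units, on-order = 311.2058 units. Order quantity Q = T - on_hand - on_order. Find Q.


Inventory position = OH + OO = 2029.0659 + 311.2058 = 2340.2717
Q = 4069.0945 - 2340.2717 = 1728.8228

1728.8228 units


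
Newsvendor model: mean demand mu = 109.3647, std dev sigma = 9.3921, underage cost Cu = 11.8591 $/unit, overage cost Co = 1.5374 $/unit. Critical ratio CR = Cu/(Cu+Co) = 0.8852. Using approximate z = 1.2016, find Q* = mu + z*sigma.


CR = Cu/(Cu+Co) = 11.8591/(11.8591+1.5374) = 0.8852
z = 1.2016
Q* = 109.3647 + 1.2016 * 9.3921 = 120.6502

120.6502 units


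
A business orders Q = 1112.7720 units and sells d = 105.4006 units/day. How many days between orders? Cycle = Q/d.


Cycle = 1112.7720 / 105.4006 = 10.5575

10.5575 days


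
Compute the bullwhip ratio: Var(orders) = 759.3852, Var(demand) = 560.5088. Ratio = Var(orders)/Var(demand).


BW = 759.3852 / 560.5088 = 1.3548

1.3548


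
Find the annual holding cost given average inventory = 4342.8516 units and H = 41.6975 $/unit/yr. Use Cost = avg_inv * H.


Cost = 4342.8516 * 41.6975 = 181086.0546

181086.0546 $/yr


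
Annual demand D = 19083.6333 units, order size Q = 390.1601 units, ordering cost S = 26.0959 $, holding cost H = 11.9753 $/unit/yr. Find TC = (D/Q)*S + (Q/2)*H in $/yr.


Ordering cost = D*S/Q = 1276.4109
Holding cost = Q*H/2 = 2336.1421
TC = 1276.4109 + 2336.1421 = 3612.5530

3612.5530 $/yr


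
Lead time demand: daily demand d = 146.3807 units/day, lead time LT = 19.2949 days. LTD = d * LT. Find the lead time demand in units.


LTD = 146.3807 * 19.2949 = 2824.4010

2824.4010 units


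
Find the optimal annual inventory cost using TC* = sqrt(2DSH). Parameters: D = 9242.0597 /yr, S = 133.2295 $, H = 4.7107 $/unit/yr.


2*D*S*H = 11600711.0732
TC* = sqrt(11600711.0732) = 3405.9817

3405.9817 $/yr


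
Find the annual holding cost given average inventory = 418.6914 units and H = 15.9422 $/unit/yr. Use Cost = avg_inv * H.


Cost = 418.6914 * 15.9422 = 6674.8620

6674.8620 $/yr


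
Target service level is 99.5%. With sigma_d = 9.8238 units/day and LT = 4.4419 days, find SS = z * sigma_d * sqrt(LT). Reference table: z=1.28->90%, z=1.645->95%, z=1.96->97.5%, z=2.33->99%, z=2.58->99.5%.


From the table, SL = 99.5% corresponds to z = 2.58
sqrt(LT) = sqrt(4.4419) = 2.1076
SS = 2.58 * 9.8238 * 2.1076 = 53.4175

53.4175 units


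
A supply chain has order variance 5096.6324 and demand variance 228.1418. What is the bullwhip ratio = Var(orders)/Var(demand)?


BW = 5096.6324 / 228.1418 = 22.3398

22.3398


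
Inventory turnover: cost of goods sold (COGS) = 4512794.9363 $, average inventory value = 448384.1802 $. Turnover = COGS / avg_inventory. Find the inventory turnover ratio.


Turnover = 4512794.9363 / 448384.1802 = 10.0646

10.0646


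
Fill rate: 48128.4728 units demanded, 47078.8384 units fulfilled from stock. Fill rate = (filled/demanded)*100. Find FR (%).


FR = 47078.8384 / 48128.4728 * 100 = 97.8191

97.8191%


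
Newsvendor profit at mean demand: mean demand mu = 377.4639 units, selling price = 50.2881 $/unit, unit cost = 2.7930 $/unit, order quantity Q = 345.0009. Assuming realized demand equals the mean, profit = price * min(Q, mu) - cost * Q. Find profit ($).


Sales at mu = min(345.0009, 377.4639) = 345.0009
Revenue = 50.2881 * 345.0009 = 17349.4398
Total cost = 2.7930 * 345.0009 = 963.5875
Profit = 17349.4398 - 963.5875 = 16385.8522

16385.8522 $


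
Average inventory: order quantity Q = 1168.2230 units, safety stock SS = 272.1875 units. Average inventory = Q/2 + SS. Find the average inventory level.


Q/2 = 584.1115
Avg = 584.1115 + 272.1875 = 856.2990

856.2990 units


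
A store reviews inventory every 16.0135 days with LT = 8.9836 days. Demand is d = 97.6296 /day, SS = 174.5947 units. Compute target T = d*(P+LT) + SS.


P + LT = 24.9971
d*(P+LT) = 97.6296 * 24.9971 = 2440.4569
T = 2440.4569 + 174.5947 = 2615.0516

2615.0516 units


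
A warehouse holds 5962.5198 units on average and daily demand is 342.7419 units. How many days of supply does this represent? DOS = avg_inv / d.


DOS = 5962.5198 / 342.7419 = 17.3965

17.3965 days


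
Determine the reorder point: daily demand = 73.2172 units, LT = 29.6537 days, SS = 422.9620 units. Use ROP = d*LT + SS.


d*LT = 73.2172 * 29.6537 = 2171.1609
ROP = 2171.1609 + 422.9620 = 2594.1229

2594.1229 units


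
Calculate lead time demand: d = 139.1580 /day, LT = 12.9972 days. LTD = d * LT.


LTD = 139.1580 * 12.9972 = 1808.6644

1808.6644 units


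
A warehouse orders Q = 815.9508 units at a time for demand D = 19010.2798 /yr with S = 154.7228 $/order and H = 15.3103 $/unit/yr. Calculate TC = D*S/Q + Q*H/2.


Ordering cost = D*S/Q = 3604.7807
Holding cost = Q*H/2 = 6246.2258
TC = 3604.7807 + 6246.2258 = 9851.0065

9851.0065 $/yr


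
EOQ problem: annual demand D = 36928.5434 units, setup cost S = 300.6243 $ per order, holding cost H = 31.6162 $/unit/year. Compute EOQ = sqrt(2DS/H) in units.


2*D*S = 2 * 36928.5434 * 300.6243 = 22203235.0193
2*D*S/H = 702273.9931
EOQ = sqrt(702273.9931) = 838.0179

838.0179 units


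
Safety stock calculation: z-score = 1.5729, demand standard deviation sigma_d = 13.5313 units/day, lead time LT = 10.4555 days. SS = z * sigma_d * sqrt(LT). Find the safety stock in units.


sqrt(LT) = sqrt(10.4555) = 3.2335
SS = 1.5729 * 13.5313 * 3.2335 = 68.8197

68.8197 units


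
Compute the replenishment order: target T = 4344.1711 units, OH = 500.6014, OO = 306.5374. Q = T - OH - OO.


Inventory position = OH + OO = 500.6014 + 306.5374 = 807.1388
Q = 4344.1711 - 807.1388 = 3537.0323

3537.0323 units


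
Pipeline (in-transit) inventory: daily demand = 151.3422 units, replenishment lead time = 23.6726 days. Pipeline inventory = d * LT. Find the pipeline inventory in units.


Pipeline = 151.3422 * 23.6726 = 3582.6634

3582.6634 units


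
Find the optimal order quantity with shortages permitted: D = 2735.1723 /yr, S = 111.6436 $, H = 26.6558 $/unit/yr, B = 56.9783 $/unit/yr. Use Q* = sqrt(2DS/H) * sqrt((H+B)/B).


sqrt(2DS/H) = 151.3660
sqrt((H+B)/B) = 1.2115
Q* = 151.3660 * 1.2115 = 183.3856

183.3856 units


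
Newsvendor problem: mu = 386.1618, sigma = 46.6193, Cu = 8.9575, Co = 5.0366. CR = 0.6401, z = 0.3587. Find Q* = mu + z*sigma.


CR = Cu/(Cu+Co) = 8.9575/(8.9575+5.0366) = 0.6401
z = 0.3587
Q* = 386.1618 + 0.3587 * 46.6193 = 402.8841

402.8841 units


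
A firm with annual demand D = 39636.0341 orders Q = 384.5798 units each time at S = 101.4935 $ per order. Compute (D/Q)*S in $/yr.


Number of orders = D/Q = 103.0632
Cost = 103.0632 * 101.4935 = 10460.2473

10460.2473 $/yr


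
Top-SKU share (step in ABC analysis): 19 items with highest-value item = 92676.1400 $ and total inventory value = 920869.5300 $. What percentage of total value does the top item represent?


Top item = 92676.1400
Total = 920869.5300
Percentage = 92676.1400 / 920869.5300 * 100 = 10.0640

10.0640%


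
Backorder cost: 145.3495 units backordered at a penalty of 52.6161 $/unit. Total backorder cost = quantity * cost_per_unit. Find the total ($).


Total = 145.3495 * 52.6161 = 7647.7238

7647.7238 $


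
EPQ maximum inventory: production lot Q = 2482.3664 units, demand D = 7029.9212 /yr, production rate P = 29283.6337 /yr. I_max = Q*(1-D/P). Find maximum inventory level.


D/P = 0.2401
1 - D/P = 0.7599
I_max = 2482.3664 * 0.7599 = 1886.4417

1886.4417 units


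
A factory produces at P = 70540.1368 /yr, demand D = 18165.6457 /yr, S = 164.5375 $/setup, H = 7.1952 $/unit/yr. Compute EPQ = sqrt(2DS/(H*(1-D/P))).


1 - D/P = 1 - 0.2575 = 0.7425
H*(1-D/P) = 5.3423
2DS = 5977859.8587
EPQ = sqrt(1118972.3127) = 1057.8149

1057.8149 units


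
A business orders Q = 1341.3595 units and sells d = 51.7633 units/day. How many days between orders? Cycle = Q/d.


Cycle = 1341.3595 / 51.7633 = 25.9133

25.9133 days


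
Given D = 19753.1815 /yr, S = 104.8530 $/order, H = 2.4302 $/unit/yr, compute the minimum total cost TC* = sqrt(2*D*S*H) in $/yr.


2*D*S*H = 10066764.9237
TC* = sqrt(10066764.9237) = 3172.8166

3172.8166 $/yr


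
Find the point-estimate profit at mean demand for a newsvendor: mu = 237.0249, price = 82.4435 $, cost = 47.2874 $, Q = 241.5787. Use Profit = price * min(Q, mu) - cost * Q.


Sales at mu = min(241.5787, 237.0249) = 237.0249
Revenue = 82.4435 * 237.0249 = 19541.1623
Total cost = 47.2874 * 241.5787 = 11423.6286
Profit = 19541.1623 - 11423.6286 = 8117.5337

8117.5337 $


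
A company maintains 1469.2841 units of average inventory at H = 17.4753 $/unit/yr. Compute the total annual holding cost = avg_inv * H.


Cost = 1469.2841 * 17.4753 = 25676.1804

25676.1804 $/yr


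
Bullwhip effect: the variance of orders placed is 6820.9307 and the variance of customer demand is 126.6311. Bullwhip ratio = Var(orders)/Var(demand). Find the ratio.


BW = 6820.9307 / 126.6311 = 53.8646

53.8646


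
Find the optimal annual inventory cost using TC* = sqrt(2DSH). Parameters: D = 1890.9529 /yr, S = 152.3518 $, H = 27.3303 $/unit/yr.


2*D*S*H = 15747176.5192
TC* = sqrt(15747176.5192) = 3968.2712

3968.2712 $/yr


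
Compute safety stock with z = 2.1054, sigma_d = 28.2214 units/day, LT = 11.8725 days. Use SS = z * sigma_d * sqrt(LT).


sqrt(LT) = sqrt(11.8725) = 3.4456
SS = 2.1054 * 28.2214 * 3.4456 = 204.7313

204.7313 units


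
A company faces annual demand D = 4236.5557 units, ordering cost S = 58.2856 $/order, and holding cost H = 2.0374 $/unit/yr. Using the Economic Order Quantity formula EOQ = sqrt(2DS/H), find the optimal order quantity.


2*D*S = 2 * 4236.5557 * 58.2856 = 493860.3818
2*D*S/H = 242397.3603
EOQ = sqrt(242397.3603) = 492.3387

492.3387 units


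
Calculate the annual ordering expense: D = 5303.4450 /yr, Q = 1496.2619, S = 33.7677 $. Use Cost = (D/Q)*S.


Number of orders = D/Q = 3.5445
Cost = 3.5445 * 33.7677 = 119.6884

119.6884 $/yr


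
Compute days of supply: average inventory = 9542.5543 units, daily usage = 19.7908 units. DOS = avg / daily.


DOS = 9542.5543 / 19.7908 = 482.1712

482.1712 days


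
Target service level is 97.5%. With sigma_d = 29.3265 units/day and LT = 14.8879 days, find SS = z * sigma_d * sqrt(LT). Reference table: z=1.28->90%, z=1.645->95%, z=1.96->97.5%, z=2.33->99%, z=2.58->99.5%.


From the table, SL = 97.5% corresponds to z = 1.96
sqrt(LT) = sqrt(14.8879) = 3.8585
SS = 1.96 * 29.3265 * 3.8585 = 221.7854

221.7854 units
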